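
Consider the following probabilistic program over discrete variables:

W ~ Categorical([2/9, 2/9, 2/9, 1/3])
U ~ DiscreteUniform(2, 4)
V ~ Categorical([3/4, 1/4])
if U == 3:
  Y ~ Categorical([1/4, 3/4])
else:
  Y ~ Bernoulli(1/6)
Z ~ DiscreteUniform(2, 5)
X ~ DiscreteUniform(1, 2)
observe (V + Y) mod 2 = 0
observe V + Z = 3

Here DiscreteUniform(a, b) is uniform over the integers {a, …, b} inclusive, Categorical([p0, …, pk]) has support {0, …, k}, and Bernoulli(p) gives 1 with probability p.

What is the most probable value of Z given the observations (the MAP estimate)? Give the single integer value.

Enumerate traces; 48 have nonzero weight after conditioning:
  (W=0, U=2, V=0, Y=0, Z=3, X=1) weight 5/864
  (W=0, U=2, V=0, Y=0, Z=3, X=2) weight 5/864
  (W=0, U=2, V=1, Y=1, Z=2, X=1) weight 1/2592
  (W=0, U=2, V=1, Y=1, Z=2, X=2) weight 1/2592
  (W=0, U=3, V=0, Y=0, Z=3, X=1) weight 1/576
  (W=0, U=3, V=0, Y=0, Z=3, X=2) weight 1/576
  (W=0, U=3, V=1, Y=1, Z=2, X=1) weight 1/576
  (W=0, U=3, V=1, Y=1, Z=2, X=2) weight 1/576
  … 40 more
Group by Z:
  weight(Z=2) = 13/576
  weight(Z=3) = 23/192
Total weight = 13/576 + 23/192 = 41/288
P(Z=2 | obs) = 13/576 / 41/288 = 13/82
P(Z=3 | obs) = 23/192 / 41/288 = 69/82
argmax = 3

argmax_v P(Z = v | obs) = 3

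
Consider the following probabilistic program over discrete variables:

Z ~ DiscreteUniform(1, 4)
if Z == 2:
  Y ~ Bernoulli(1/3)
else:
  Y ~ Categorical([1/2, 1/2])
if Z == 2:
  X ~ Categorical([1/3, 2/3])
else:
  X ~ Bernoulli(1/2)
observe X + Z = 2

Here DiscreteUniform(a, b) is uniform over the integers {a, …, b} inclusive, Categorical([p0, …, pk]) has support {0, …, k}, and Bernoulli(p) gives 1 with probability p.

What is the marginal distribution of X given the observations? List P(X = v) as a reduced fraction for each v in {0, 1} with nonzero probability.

Enumerate traces; 4 have nonzero weight after conditioning:
  (Z=1, Y=0, X=1) weight 1/16
  (Z=1, Y=1, X=1) weight 1/16
  (Z=2, Y=0, X=0) weight 1/18
  (Z=2, Y=1, X=0) weight 1/36
Group by X:
  weight(X=0) = 1/12
  weight(X=1) = 1/8
Total weight = 1/12 + 1/8 = 5/24
P(X=0 | obs) = 1/12 / 5/24 = 2/5
P(X=1 | obs) = 1/8 / 5/24 = 3/5

P(X=0) = 2/5, P(X=1) = 3/5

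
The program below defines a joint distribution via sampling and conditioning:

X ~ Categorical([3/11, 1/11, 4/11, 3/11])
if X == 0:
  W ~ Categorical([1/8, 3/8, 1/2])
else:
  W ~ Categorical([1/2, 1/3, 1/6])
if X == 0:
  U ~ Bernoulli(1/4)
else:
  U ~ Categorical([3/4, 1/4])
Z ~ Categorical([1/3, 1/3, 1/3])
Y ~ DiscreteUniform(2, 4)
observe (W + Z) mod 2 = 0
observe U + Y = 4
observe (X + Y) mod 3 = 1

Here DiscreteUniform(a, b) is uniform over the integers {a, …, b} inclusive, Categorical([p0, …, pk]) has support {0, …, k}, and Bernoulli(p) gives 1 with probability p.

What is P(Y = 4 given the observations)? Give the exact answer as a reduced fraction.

Enumerate traces; 15 have nonzero weight after conditioning:
  (X=0, W=0, U=0, Z=0, Y=4) weight 1/352
  (X=0, W=0, U=0, Z=2, Y=4) weight 1/352
  (X=0, W=1, U=0, Z=1, Y=4) weight 3/352
  (X=0, W=2, U=0, Z=0, Y=4) weight 1/88
  (X=0, W=2, U=0, Z=2, Y=4) weight 1/88
  (X=1, W=0, U=1, Z=0, Y=3) weight 1/792
  (X=1, W=0, U=1, Z=2, Y=3) weight 1/792
  (X=1, W=1, U=1, Z=1, Y=3) weight 1/1188
  … 7 more
Group by Y:
  weight(Y=3) = 5/1188
  weight(Y=4) = 79/1056
Total weight = 5/1188 + 79/1056 = 751/9504
P(Y=3 | obs) = 5/1188 / 751/9504 = 40/751
P(Y=4 | obs) = 79/1056 / 751/9504 = 711/751

P(Y = 4 | obs) = 711/751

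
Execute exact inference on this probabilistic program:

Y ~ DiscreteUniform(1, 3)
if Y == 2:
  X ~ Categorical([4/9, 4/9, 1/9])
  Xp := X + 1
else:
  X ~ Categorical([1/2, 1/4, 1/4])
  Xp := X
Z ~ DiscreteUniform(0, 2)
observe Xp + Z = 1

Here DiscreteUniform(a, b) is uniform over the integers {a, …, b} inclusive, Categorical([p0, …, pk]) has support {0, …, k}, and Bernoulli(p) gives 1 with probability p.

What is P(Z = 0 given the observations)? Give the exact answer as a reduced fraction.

P(Z = 0 | obs) = 17/35

Enumerate traces; 5 have nonzero weight after conditioning:
  (Y=1, X=0, Z=1) weight 1/18
  (Y=1, X=1, Z=0) weight 1/36
  (Y=2, X=0, Z=0) weight 4/81
  (Y=3, X=0, Z=1) weight 1/18
  (Y=3, X=1, Z=0) weight 1/36
Group by Z:
  weight(Z=0) = 17/162
  weight(Z=1) = 1/9
Total weight = 17/162 + 1/9 = 35/162
P(Z=0 | obs) = 17/162 / 35/162 = 17/35
P(Z=1 | obs) = 1/9 / 35/162 = 18/35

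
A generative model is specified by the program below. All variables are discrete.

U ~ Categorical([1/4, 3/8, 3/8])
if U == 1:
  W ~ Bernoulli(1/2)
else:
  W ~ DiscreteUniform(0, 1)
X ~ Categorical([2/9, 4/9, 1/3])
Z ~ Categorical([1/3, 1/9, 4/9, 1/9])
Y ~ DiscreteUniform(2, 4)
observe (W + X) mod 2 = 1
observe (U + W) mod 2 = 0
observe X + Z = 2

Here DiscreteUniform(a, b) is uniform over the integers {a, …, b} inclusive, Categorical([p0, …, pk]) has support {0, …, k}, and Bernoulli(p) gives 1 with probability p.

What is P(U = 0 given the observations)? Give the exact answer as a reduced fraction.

P(U = 0 | obs) = 8/71

Enumerate traces; 12 have nonzero weight after conditioning:
  (U=0, W=0, X=1, Z=1, Y=2) weight 1/486
  (U=0, W=0, X=1, Z=1, Y=3) weight 1/486
  (U=0, W=0, X=1, Z=1, Y=4) weight 1/486
  (U=1, W=1, X=0, Z=2, Y=2) weight 1/162
  (U=1, W=1, X=0, Z=2, Y=3) weight 1/162
  (U=1, W=1, X=0, Z=2, Y=4) weight 1/162
  (U=1, W=1, X=2, Z=0, Y=2) weight 1/144
  (U=1, W=1, X=2, Z=0, Y=3) weight 1/144
  (U=2, W=0, X=1, Z=1, Y=2) weight 1/324
  … 3 more
Group by U:
  weight(U=0) = 1/162
  weight(U=1) = 17/432
  weight(U=2) = 1/108
Total weight = 1/162 + 17/432 + 1/108 = 71/1296
P(U=0 | obs) = 1/162 / 71/1296 = 8/71
P(U=1 | obs) = 17/432 / 71/1296 = 51/71
P(U=2 | obs) = 1/108 / 71/1296 = 12/71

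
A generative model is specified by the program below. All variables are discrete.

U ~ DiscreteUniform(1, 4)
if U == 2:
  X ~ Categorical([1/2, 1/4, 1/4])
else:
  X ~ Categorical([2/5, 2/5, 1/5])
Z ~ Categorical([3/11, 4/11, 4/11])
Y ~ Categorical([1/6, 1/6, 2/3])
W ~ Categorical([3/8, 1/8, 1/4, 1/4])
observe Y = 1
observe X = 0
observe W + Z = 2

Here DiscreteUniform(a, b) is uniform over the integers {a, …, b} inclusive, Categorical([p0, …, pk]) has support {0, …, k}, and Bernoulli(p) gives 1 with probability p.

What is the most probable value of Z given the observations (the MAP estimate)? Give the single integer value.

Enumerate traces; 12 have nonzero weight after conditioning:
  (U=1, X=0, Z=0, Y=1, W=2) weight 1/880
  (U=1, X=0, Z=1, Y=1, W=1) weight 1/1320
  (U=1, X=0, Z=2, Y=1, W=0) weight 1/440
  (U=2, X=0, Z=0, Y=1, W=2) weight 1/704
  (U=2, X=0, Z=1, Y=1, W=1) weight 1/1056
  (U=2, X=0, Z=2, Y=1, W=0) weight 1/352
  (U=3, X=0, Z=0, Y=1, W=2) weight 1/880
  (U=3, X=0, Z=1, Y=1, W=1) weight 1/1320
  … 4 more
Group by Z:
  weight(Z=0) = 17/3520
  weight(Z=1) = 17/5280
  weight(Z=2) = 17/1760
Total weight = 17/3520 + 17/5280 + 17/1760 = 17/960
P(Z=0 | obs) = 17/3520 / 17/960 = 3/11
P(Z=1 | obs) = 17/5280 / 17/960 = 2/11
P(Z=2 | obs) = 17/1760 / 17/960 = 6/11
argmax = 2

argmax_v P(Z = v | obs) = 2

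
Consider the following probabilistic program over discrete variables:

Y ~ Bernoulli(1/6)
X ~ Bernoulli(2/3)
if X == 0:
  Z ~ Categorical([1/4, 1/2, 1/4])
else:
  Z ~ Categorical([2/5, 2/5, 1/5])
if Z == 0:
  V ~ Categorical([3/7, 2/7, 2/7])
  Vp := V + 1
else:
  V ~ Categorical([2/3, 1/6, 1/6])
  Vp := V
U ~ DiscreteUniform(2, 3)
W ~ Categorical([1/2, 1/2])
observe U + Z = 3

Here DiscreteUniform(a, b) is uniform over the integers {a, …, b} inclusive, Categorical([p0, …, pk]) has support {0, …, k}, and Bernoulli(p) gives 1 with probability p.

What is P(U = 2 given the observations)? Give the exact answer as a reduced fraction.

Enumerate traces; 48 have nonzero weight after conditioning:
  (Y=0, X=0, Z=0, V=0, U=3, W=0) weight 5/672
  (Y=0, X=0, Z=0, V=0, U=3, W=1) weight 5/672
  (Y=0, X=0, Z=0, V=1, U=3, W=0) weight 5/1008
  (Y=0, X=0, Z=0, V=1, U=3, W=1) weight 5/1008
  (Y=0, X=0, Z=0, V=2, U=3, W=0) weight 5/1008
  (Y=0, X=0, Z=0, V=2, U=3, W=1) weight 5/1008
  (Y=0, X=0, Z=1, V=0, U=2, W=0) weight 5/216
  (Y=0, X=0, Z=1, V=0, U=2, W=1) weight 5/216
  … 40 more
Group by U:
  weight(U=2) = 13/60
  weight(U=3) = 7/40
Total weight = 13/60 + 7/40 = 47/120
P(U=2 | obs) = 13/60 / 47/120 = 26/47
P(U=3 | obs) = 7/40 / 47/120 = 21/47

P(U = 2 | obs) = 26/47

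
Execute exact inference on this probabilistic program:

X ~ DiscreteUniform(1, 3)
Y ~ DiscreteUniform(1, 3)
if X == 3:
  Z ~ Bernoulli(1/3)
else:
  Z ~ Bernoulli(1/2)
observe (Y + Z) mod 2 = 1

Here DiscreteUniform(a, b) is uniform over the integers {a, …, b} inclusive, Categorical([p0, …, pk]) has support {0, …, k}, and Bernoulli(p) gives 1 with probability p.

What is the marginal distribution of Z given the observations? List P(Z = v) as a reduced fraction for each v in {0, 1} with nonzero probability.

P(Z=0) = 5/7, P(Z=1) = 2/7

Enumerate traces; 9 have nonzero weight after conditioning:
  (X=1, Y=1, Z=0) weight 1/18
  (X=1, Y=2, Z=1) weight 1/18
  (X=1, Y=3, Z=0) weight 1/18
  (X=2, Y=1, Z=0) weight 1/18
  (X=2, Y=2, Z=1) weight 1/18
  (X=2, Y=3, Z=0) weight 1/18
  (X=3, Y=1, Z=0) weight 2/27
  (X=3, Y=2, Z=1) weight 1/27
  … 1 more
Group by Z:
  weight(Z=0) = 10/27
  weight(Z=1) = 4/27
Total weight = 10/27 + 4/27 = 14/27
P(Z=0 | obs) = 10/27 / 14/27 = 5/7
P(Z=1 | obs) = 4/27 / 14/27 = 2/7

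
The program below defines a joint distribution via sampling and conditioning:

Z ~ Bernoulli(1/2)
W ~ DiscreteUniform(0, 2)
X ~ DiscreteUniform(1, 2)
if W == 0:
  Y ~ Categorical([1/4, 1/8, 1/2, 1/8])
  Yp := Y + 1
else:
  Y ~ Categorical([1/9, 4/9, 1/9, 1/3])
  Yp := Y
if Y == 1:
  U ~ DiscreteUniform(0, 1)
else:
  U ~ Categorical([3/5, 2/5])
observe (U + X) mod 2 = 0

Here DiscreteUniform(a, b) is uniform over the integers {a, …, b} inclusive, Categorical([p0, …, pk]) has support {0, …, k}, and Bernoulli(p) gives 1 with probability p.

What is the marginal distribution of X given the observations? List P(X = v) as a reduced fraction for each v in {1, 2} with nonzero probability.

Enumerate traces; 48 have nonzero weight after conditioning:
  (Z=0, W=0, X=1, Y=0, U=1) weight 1/120
  (Z=0, W=0, X=1, Y=1, U=1) weight 1/192
  (Z=0, W=0, X=1, Y=2, U=1) weight 1/60
  (Z=0, W=0, X=1, Y=3, U=1) weight 1/240
  (Z=0, W=0, X=2, Y=0, U=0) weight 1/80
  (Z=0, W=0, X=2, Y=1, U=0) weight 1/192
  (Z=0, W=0, X=2, Y=2, U=0) weight 1/40
  (Z=0, W=0, X=2, Y=3, U=0) weight 1/160
  … 40 more
Group by X:
  weight(X=1) = 937/4320
  weight(X=2) = 1223/4320
Total weight = 937/4320 + 1223/4320 = 1/2
P(X=1 | obs) = 937/4320 / 1/2 = 937/2160
P(X=2 | obs) = 1223/4320 / 1/2 = 1223/2160

P(X=1) = 937/2160, P(X=2) = 1223/2160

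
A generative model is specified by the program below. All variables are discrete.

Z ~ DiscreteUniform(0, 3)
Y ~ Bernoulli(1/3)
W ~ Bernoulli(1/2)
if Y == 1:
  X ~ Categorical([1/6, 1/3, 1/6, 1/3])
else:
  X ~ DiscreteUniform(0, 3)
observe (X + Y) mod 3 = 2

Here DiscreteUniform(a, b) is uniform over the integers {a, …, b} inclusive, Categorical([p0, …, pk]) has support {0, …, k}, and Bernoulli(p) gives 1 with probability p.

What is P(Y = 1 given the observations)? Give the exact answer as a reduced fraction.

Enumerate traces; 16 have nonzero weight after conditioning:
  (Z=0, Y=0, W=0, X=2) weight 1/48
  (Z=0, Y=0, W=1, X=2) weight 1/48
  (Z=0, Y=1, W=0, X=1) weight 1/72
  (Z=0, Y=1, W=1, X=1) weight 1/72
  (Z=1, Y=0, W=0, X=2) weight 1/48
  (Z=1, Y=0, W=1, X=2) weight 1/48
  (Z=1, Y=1, W=0, X=1) weight 1/72
  (Z=1, Y=1, W=1, X=1) weight 1/72
  … 8 more
Group by Y:
  weight(Y=0) = 1/6
  weight(Y=1) = 1/9
Total weight = 1/6 + 1/9 = 5/18
P(Y=0 | obs) = 1/6 / 5/18 = 3/5
P(Y=1 | obs) = 1/9 / 5/18 = 2/5

P(Y = 1 | obs) = 2/5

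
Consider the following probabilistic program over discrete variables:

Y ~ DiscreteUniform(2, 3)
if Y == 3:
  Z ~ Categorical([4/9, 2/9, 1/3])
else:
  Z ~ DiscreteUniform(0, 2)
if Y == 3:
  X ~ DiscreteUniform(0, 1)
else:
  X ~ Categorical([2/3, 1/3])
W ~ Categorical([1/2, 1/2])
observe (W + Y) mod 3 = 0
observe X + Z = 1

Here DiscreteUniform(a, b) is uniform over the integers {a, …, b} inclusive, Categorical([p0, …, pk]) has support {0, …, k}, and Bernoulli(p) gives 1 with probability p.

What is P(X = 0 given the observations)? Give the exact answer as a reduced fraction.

P(X = 0 | obs) = 1/2

Enumerate traces; 4 have nonzero weight after conditioning:
  (Y=2, Z=0, X=1, W=1) weight 1/36
  (Y=2, Z=1, X=0, W=1) weight 1/18
  (Y=3, Z=0, X=1, W=0) weight 1/18
  (Y=3, Z=1, X=0, W=0) weight 1/36
Group by X:
  weight(X=0) = 1/12
  weight(X=1) = 1/12
Total weight = 1/12 + 1/12 = 1/6
P(X=0 | obs) = 1/12 / 1/6 = 1/2
P(X=1 | obs) = 1/12 / 1/6 = 1/2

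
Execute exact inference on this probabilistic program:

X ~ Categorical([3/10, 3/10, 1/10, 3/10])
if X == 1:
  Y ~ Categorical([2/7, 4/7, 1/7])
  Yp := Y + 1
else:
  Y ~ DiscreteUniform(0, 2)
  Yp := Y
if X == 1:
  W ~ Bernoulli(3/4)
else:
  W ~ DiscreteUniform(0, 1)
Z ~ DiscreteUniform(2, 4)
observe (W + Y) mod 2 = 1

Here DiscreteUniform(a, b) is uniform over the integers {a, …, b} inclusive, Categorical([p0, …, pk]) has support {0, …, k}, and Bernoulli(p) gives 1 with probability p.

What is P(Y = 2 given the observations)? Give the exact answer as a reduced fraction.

P(Y = 2 | obs) = 125/411

Enumerate traces; 36 have nonzero weight after conditioning:
  (X=0, Y=0, W=1, Z=2) weight 1/60
  (X=0, Y=0, W=1, Z=3) weight 1/60
  (X=0, Y=0, W=1, Z=4) weight 1/60
  (X=0, Y=1, W=0, Z=2) weight 1/60
  (X=0, Y=1, W=0, Z=3) weight 1/60
  (X=0, Y=1, W=0, Z=4) weight 1/60
  (X=0, Y=2, W=1, Z=2) weight 1/60
  (X=0, Y=2, W=1, Z=3) weight 1/60
  … 28 more
Group by Y:
  weight(Y=0) = 19/105
  weight(Y=1) = 67/420
  weight(Y=2) = 25/168
Total weight = 19/105 + 67/420 + 25/168 = 137/280
P(Y=0 | obs) = 19/105 / 137/280 = 152/411
P(Y=1 | obs) = 67/420 / 137/280 = 134/411
P(Y=2 | obs) = 25/168 / 137/280 = 125/411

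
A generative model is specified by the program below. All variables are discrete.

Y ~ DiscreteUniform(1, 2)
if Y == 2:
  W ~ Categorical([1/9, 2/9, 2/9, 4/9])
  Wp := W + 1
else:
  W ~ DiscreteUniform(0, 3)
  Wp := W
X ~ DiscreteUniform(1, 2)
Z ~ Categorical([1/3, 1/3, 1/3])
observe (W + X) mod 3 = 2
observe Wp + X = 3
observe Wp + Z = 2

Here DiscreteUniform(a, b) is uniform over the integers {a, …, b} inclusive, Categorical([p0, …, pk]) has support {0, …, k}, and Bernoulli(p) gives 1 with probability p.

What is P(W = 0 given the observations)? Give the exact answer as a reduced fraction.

Enumerate traces; 2 have nonzero weight after conditioning:
  (Y=2, W=0, X=2, Z=1) weight 1/108
  (Y=2, W=1, X=1, Z=0) weight 1/54
Group by W:
  weight(W=0) = 1/108
  weight(W=1) = 1/54
Total weight = 1/108 + 1/54 = 1/36
P(W=0 | obs) = 1/108 / 1/36 = 1/3
P(W=1 | obs) = 1/54 / 1/36 = 2/3

P(W = 0 | obs) = 1/3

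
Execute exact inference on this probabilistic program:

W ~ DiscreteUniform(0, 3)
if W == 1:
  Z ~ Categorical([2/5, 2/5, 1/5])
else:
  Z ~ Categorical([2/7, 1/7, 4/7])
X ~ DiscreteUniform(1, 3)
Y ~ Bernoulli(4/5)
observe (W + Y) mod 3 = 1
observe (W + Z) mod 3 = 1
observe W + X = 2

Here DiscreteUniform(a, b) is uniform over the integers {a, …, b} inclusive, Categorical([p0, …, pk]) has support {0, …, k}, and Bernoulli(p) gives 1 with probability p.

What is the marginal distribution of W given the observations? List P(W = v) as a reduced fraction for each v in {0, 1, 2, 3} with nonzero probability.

Enumerate traces; 2 have nonzero weight after conditioning:
  (W=0, Z=1, X=2, Y=1) weight 1/105
  (W=1, Z=0, X=1, Y=0) weight 1/150
Group by W:
  weight(W=0) = 1/105
  weight(W=1) = 1/150
Total weight = 1/105 + 1/150 = 17/1050
P(W=0 | obs) = 1/105 / 17/1050 = 10/17
P(W=1 | obs) = 1/150 / 17/1050 = 7/17

P(W=0) = 10/17, P(W=1) = 7/17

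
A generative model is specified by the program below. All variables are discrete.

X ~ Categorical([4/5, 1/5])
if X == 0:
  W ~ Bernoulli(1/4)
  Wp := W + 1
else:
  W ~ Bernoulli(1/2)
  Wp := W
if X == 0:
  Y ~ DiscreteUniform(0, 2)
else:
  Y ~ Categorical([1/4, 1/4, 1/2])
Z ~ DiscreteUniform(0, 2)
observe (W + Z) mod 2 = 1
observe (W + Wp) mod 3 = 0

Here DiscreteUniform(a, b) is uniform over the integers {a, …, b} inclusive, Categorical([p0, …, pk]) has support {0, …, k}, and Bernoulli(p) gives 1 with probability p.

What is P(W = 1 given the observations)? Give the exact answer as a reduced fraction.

Enumerate traces; 9 have nonzero weight after conditioning:
  (X=0, W=1, Y=0, Z=0) weight 1/45
  (X=0, W=1, Y=0, Z=2) weight 1/45
  (X=0, W=1, Y=1, Z=0) weight 1/45
  (X=0, W=1, Y=1, Z=2) weight 1/45
  (X=0, W=1, Y=2, Z=0) weight 1/45
  (X=0, W=1, Y=2, Z=2) weight 1/45
  (X=1, W=0, Y=0, Z=1) weight 1/120
  (X=1, W=0, Y=1, Z=1) weight 1/120
  … 1 more
Group by W:
  weight(W=0) = 1/30
  weight(W=1) = 2/15
Total weight = 1/30 + 2/15 = 1/6
P(W=0 | obs) = 1/30 / 1/6 = 1/5
P(W=1 | obs) = 2/15 / 1/6 = 4/5

P(W = 1 | obs) = 4/5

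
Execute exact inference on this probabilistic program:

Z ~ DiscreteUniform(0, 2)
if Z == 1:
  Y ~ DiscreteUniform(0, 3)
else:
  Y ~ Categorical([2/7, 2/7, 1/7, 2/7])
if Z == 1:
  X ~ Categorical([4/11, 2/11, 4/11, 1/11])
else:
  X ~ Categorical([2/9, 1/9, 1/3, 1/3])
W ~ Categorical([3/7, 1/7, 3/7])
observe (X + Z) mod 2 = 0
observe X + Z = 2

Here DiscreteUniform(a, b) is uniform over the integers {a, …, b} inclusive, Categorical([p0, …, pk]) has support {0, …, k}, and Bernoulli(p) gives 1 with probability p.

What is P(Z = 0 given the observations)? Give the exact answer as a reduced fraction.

Enumerate traces; 36 have nonzero weight after conditioning:
  (Z=0, Y=0, X=2, W=0) weight 2/147
  (Z=0, Y=0, X=2, W=1) weight 2/441
  (Z=0, Y=0, X=2, W=2) weight 2/147
  (Z=0, Y=1, X=2, W=0) weight 2/147
  (Z=0, Y=1, X=2, W=1) weight 2/441
  (Z=0, Y=1, X=2, W=2) weight 2/147
  (Z=0, Y=2, X=2, W=0) weight 1/147
  (Z=0, Y=2, X=2, W=1) weight 1/441
  (Z=1, Y=0, X=1, W=0) weight 1/154
  (Z=2, Y=0, X=0, W=0) weight 4/441
  … 26 more
Group by Z:
  weight(Z=0) = 1/9
  weight(Z=1) = 2/33
  weight(Z=2) = 2/27
Total weight = 1/9 + 2/33 + 2/27 = 73/297
P(Z=0 | obs) = 1/9 / 73/297 = 33/73
P(Z=1 | obs) = 2/33 / 73/297 = 18/73
P(Z=2 | obs) = 2/27 / 73/297 = 22/73

P(Z = 0 | obs) = 33/73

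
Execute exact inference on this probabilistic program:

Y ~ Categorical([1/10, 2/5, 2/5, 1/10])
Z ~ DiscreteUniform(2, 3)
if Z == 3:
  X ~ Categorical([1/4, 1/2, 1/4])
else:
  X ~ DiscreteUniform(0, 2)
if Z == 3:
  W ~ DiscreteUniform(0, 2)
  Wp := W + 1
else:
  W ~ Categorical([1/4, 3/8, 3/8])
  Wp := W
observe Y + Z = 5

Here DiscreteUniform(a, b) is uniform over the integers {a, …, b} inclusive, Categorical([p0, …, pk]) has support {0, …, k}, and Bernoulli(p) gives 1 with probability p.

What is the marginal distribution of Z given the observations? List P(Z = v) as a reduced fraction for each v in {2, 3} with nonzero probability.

P(Z=2) = 1/5, P(Z=3) = 4/5

Enumerate traces; 18 have nonzero weight after conditioning:
  (Y=2, Z=3, X=0, W=0) weight 1/60
  (Y=2, Z=3, X=0, W=1) weight 1/60
  (Y=2, Z=3, X=0, W=2) weight 1/60
  (Y=2, Z=3, X=1, W=0) weight 1/30
  (Y=2, Z=3, X=1, W=1) weight 1/30
  (Y=2, Z=3, X=1, W=2) weight 1/30
  (Y=2, Z=3, X=2, W=0) weight 1/60
  (Y=2, Z=3, X=2, W=1) weight 1/60
  (Y=3, Z=2, X=0, W=0) weight 1/240
  … 9 more
Group by Z:
  weight(Z=2) = 1/20
  weight(Z=3) = 1/5
Total weight = 1/20 + 1/5 = 1/4
P(Z=2 | obs) = 1/20 / 1/4 = 1/5
P(Z=3 | obs) = 1/5 / 1/4 = 4/5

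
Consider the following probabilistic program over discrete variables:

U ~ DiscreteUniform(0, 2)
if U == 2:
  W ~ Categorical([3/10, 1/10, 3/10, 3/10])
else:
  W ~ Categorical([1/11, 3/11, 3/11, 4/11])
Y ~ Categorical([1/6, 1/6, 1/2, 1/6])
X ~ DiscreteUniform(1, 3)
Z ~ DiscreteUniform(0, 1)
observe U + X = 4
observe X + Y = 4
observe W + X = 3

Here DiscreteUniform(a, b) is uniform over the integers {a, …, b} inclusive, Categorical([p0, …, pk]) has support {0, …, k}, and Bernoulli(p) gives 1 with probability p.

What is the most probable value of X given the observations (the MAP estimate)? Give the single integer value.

Enumerate traces; 4 have nonzero weight after conditioning:
  (U=1, W=0, Y=1, X=3, Z=0) weight 1/1188
  (U=1, W=0, Y=1, X=3, Z=1) weight 1/1188
  (U=2, W=1, Y=2, X=2, Z=0) weight 1/360
  (U=2, W=1, Y=2, X=2, Z=1) weight 1/360
Group by X:
  weight(X=2) = 1/180
  weight(X=3) = 1/594
Total weight = 1/180 + 1/594 = 43/5940
P(X=2 | obs) = 1/180 / 43/5940 = 33/43
P(X=3 | obs) = 1/594 / 43/5940 = 10/43
argmax = 2

argmax_v P(X = v | obs) = 2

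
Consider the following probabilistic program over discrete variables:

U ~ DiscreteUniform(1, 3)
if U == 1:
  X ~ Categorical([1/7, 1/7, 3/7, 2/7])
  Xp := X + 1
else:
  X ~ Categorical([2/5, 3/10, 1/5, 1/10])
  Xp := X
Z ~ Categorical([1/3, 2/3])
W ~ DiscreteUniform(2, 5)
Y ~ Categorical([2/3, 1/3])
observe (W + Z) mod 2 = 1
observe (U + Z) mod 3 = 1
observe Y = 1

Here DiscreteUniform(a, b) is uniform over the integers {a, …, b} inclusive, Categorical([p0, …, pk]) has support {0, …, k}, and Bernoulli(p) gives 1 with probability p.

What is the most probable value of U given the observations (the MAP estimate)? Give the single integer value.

Enumerate traces; 16 have nonzero weight after conditioning:
  (U=1, X=0, Z=0, W=3, Y=1) weight 1/756
  (U=1, X=0, Z=0, W=5, Y=1) weight 1/756
  (U=1, X=1, Z=0, W=3, Y=1) weight 1/756
  (U=1, X=1, Z=0, W=5, Y=1) weight 1/756
  (U=1, X=2, Z=0, W=3, Y=1) weight 1/252
  (U=1, X=2, Z=0, W=5, Y=1) weight 1/252
  (U=1, X=3, Z=0, W=3, Y=1) weight 1/378
  (U=1, X=3, Z=0, W=5, Y=1) weight 1/378
  (U=3, X=0, Z=1, W=2, Y=1) weight 1/135
  … 7 more
Group by U:
  weight(U=1) = 1/54
  weight(U=3) = 1/27
Total weight = 1/54 + 1/27 = 1/18
P(U=1 | obs) = 1/54 / 1/18 = 1/3
P(U=3 | obs) = 1/27 / 1/18 = 2/3
argmax = 3

argmax_v P(U = v | obs) = 3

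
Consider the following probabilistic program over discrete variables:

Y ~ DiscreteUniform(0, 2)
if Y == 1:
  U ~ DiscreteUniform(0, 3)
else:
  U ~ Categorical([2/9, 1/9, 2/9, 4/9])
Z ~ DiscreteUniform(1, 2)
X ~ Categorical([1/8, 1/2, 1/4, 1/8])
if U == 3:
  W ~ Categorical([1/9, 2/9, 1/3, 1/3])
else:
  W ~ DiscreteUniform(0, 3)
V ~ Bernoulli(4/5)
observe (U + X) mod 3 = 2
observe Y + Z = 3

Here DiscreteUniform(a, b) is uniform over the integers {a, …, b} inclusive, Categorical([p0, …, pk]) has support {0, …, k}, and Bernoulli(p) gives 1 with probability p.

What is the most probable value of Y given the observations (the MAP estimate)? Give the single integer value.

argmax_v P(Y = v | obs) = 1

Enumerate traces; 80 have nonzero weight after conditioning:
  (Y=1, U=0, Z=2, X=2, W=0, V=0) weight 1/1920
  (Y=1, U=0, Z=2, X=2, W=0, V=1) weight 1/480
  (Y=1, U=0, Z=2, X=2, W=1, V=0) weight 1/1920
  (Y=1, U=0, Z=2, X=2, W=1, V=1) weight 1/480
  (Y=1, U=0, Z=2, X=2, W=2, V=0) weight 1/1920
  (Y=1, U=0, Z=2, X=2, W=2, V=1) weight 1/480
  (Y=1, U=0, Z=2, X=2, W=3, V=0) weight 1/1920
  (Y=1, U=0, Z=2, X=2, W=3, V=1) weight 1/480
  (Y=2, U=0, Z=1, X=2, W=0, V=0) weight 1/2160
  … 71 more
Group by Y:
  weight(Y=1) = 5/96
  weight(Y=2) = 5/108
Total weight = 5/96 + 5/108 = 85/864
P(Y=1 | obs) = 5/96 / 85/864 = 9/17
P(Y=2 | obs) = 5/108 / 85/864 = 8/17
argmax = 1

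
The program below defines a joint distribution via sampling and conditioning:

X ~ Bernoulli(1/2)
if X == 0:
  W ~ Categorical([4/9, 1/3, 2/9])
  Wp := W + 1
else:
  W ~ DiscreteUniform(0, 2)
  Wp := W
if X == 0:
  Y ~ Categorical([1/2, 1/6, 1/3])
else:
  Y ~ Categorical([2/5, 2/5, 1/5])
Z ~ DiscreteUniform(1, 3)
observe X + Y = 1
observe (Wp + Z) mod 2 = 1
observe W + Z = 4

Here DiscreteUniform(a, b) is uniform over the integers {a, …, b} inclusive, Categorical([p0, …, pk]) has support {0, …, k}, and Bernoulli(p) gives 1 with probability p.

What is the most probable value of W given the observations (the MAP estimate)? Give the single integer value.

Enumerate traces; 2 have nonzero weight after conditioning:
  (X=0, W=1, Y=1, Z=3) weight 1/108
  (X=0, W=2, Y=1, Z=2) weight 1/162
Group by W:
  weight(W=1) = 1/108
  weight(W=2) = 1/162
Total weight = 1/108 + 1/162 = 5/324
P(W=1 | obs) = 1/108 / 5/324 = 3/5
P(W=2 | obs) = 1/162 / 5/324 = 2/5
argmax = 1

argmax_v P(W = v | obs) = 1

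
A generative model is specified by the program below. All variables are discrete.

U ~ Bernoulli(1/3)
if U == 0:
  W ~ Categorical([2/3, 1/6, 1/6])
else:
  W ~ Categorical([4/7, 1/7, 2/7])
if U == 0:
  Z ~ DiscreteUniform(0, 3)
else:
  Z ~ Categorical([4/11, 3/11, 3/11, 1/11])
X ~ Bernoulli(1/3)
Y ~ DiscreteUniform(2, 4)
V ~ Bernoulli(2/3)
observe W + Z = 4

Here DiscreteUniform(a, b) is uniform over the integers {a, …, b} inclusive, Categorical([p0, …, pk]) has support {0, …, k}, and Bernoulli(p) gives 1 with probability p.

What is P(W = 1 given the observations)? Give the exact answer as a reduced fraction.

P(W = 1 | obs) = 89/238

Enumerate traces; 48 have nonzero weight after conditioning:
  (U=0, W=1, Z=3, X=0, Y=2, V=0) weight 1/486
  (U=0, W=1, Z=3, X=0, Y=2, V=1) weight 1/243
  (U=0, W=1, Z=3, X=0, Y=3, V=0) weight 1/486
  (U=0, W=1, Z=3, X=0, Y=3, V=1) weight 1/243
  (U=0, W=1, Z=3, X=0, Y=4, V=0) weight 1/486
  (U=0, W=1, Z=3, X=0, Y=4, V=1) weight 1/243
  (U=0, W=1, Z=3, X=1, Y=2, V=0) weight 1/972
  (U=0, W=1, Z=3, X=1, Y=2, V=1) weight 1/486
  (U=0, W=2, Z=2, X=0, Y=2, V=0) weight 1/486
  … 39 more
Group by W:
  weight(W=1) = 89/2772
  weight(W=2) = 149/2772
Total weight = 89/2772 + 149/2772 = 17/198
P(W=1 | obs) = 89/2772 / 17/198 = 89/238
P(W=2 | obs) = 149/2772 / 17/198 = 149/238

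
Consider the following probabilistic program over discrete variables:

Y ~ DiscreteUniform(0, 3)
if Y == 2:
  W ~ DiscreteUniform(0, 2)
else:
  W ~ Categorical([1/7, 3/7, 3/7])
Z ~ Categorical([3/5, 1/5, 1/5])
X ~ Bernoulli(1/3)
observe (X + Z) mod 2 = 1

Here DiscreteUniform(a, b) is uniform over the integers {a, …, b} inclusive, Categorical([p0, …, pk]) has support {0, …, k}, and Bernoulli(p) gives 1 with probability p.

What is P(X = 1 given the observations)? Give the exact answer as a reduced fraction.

Enumerate traces; 36 have nonzero weight after conditioning:
  (Y=0, W=0, Z=0, X=1) weight 1/140
  (Y=0, W=0, Z=1, X=0) weight 1/210
  (Y=0, W=0, Z=2, X=1) weight 1/420
  (Y=0, W=1, Z=0, X=1) weight 3/140
  (Y=0, W=1, Z=1, X=0) weight 1/70
  (Y=0, W=1, Z=2, X=1) weight 1/140
  (Y=0, W=2, Z=0, X=1) weight 3/140
  (Y=0, W=2, Z=1, X=0) weight 1/70
  … 28 more
Group by X:
  weight(X=0) = 2/15
  weight(X=1) = 4/15
Total weight = 2/15 + 4/15 = 2/5
P(X=0 | obs) = 2/15 / 2/5 = 1/3
P(X=1 | obs) = 4/15 / 2/5 = 2/3

P(X = 1 | obs) = 2/3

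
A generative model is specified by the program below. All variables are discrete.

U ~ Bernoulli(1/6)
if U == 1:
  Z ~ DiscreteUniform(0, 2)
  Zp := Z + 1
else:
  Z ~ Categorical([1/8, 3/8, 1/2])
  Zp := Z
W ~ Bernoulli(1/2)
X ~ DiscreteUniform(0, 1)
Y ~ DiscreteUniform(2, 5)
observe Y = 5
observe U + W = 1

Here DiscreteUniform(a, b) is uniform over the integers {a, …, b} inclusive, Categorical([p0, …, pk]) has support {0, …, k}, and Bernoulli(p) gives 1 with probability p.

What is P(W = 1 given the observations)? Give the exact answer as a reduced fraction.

P(W = 1 | obs) = 5/6

Enumerate traces; 12 have nonzero weight after conditioning:
  (U=0, Z=0, W=1, X=0, Y=5) weight 5/768
  (U=0, Z=0, W=1, X=1, Y=5) weight 5/768
  (U=0, Z=1, W=1, X=0, Y=5) weight 5/256
  (U=0, Z=1, W=1, X=1, Y=5) weight 5/256
  (U=0, Z=2, W=1, X=0, Y=5) weight 5/192
  (U=0, Z=2, W=1, X=1, Y=5) weight 5/192
  (U=1, Z=0, W=0, X=0, Y=5) weight 1/288
  (U=1, Z=0, W=0, X=1, Y=5) weight 1/288
  … 4 more
Group by W:
  weight(W=0) = 1/48
  weight(W=1) = 5/48
Total weight = 1/48 + 5/48 = 1/8
P(W=0 | obs) = 1/48 / 1/8 = 1/6
P(W=1 | obs) = 5/48 / 1/8 = 5/6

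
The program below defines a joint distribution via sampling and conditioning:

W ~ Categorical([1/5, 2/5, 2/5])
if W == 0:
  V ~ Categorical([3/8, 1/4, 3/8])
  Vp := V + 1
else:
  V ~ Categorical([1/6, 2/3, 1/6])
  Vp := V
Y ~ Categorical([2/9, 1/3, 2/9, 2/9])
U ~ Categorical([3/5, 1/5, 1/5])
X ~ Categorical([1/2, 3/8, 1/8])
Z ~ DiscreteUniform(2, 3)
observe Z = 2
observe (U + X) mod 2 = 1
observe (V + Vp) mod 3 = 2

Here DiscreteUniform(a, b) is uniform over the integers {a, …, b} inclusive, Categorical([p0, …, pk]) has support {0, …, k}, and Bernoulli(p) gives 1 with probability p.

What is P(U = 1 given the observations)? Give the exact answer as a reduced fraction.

Enumerate traces; 48 have nonzero weight after conditioning:
  (W=0, V=2, Y=0, U=0, X=1, Z=2) weight 3/1600
  (W=0, V=2, Y=0, U=1, X=0, Z=2) weight 1/1200
  (W=0, V=2, Y=0, U=1, X=2, Z=2) weight 1/4800
  (W=0, V=2, Y=0, U=2, X=1, Z=2) weight 1/1600
  (W=0, V=2, Y=1, U=0, X=1, Z=2) weight 9/3200
  (W=0, V=2, Y=1, U=1, X=0, Z=2) weight 1/800
  (W=0, V=2, Y=1, U=1, X=2, Z=2) weight 1/3200
  (W=0, V=2, Y=1, U=2, X=1, Z=2) weight 3/3200
  … 40 more
Group by U:
  weight(U=0) = 219/3200
  weight(U=1) = 73/1920
  weight(U=2) = 73/3200
Total weight = 219/3200 + 73/1920 + 73/3200 = 1241/9600
P(U=0 | obs) = 219/3200 / 1241/9600 = 9/17
P(U=1 | obs) = 73/1920 / 1241/9600 = 5/17
P(U=2 | obs) = 73/3200 / 1241/9600 = 3/17

P(U = 1 | obs) = 5/17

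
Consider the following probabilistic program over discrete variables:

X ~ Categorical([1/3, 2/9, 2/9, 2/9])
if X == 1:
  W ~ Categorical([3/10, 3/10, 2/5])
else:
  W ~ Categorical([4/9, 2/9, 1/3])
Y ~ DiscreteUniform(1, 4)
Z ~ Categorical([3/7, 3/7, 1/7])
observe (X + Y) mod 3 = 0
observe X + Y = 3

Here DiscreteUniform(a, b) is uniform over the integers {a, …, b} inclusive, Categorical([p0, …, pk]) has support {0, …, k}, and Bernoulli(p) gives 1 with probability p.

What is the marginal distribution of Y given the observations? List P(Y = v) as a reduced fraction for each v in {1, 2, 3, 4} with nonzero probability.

P(Y=1) = 2/7, P(Y=2) = 2/7, P(Y=3) = 3/7

Enumerate traces; 27 have nonzero weight after conditioning:
  (X=0, W=0, Y=3, Z=0) weight 1/63
  (X=0, W=0, Y=3, Z=1) weight 1/63
  (X=0, W=0, Y=3, Z=2) weight 1/189
  (X=0, W=1, Y=3, Z=0) weight 1/126
  (X=0, W=1, Y=3, Z=1) weight 1/126
  (X=0, W=1, Y=3, Z=2) weight 1/378
  (X=0, W=2, Y=3, Z=0) weight 1/84
  (X=0, W=2, Y=3, Z=1) weight 1/84
  (X=1, W=0, Y=2, Z=0) weight 1/140
  (X=2, W=0, Y=1, Z=0) weight 2/189
  … 17 more
Group by Y:
  weight(Y=1) = 1/18
  weight(Y=2) = 1/18
  weight(Y=3) = 1/12
Total weight = 1/18 + 1/18 + 1/12 = 7/36
P(Y=1 | obs) = 1/18 / 7/36 = 2/7
P(Y=2 | obs) = 1/18 / 7/36 = 2/7
P(Y=3 | obs) = 1/12 / 7/36 = 3/7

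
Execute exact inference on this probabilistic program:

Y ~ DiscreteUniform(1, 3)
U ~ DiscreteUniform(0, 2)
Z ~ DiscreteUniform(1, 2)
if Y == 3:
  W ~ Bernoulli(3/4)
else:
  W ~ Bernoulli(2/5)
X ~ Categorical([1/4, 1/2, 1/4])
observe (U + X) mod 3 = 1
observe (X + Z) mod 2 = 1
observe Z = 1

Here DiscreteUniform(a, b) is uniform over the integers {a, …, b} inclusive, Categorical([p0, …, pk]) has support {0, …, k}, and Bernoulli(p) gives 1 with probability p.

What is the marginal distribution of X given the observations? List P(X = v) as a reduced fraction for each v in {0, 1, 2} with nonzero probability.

Enumerate traces; 12 have nonzero weight after conditioning:
  (Y=1, U=1, Z=1, W=0, X=0) weight 1/120
  (Y=1, U=1, Z=1, W=1, X=0) weight 1/180
  (Y=1, U=2, Z=1, W=0, X=2) weight 1/120
  (Y=1, U=2, Z=1, W=1, X=2) weight 1/180
  (Y=2, U=1, Z=1, W=0, X=0) weight 1/120
  (Y=2, U=1, Z=1, W=1, X=0) weight 1/180
  (Y=2, U=2, Z=1, W=0, X=2) weight 1/120
  (Y=2, U=2, Z=1, W=1, X=2) weight 1/180
  … 4 more
Group by X:
  weight(X=0) = 1/24
  weight(X=2) = 1/24
Total weight = 1/24 + 1/24 = 1/12
P(X=0 | obs) = 1/24 / 1/12 = 1/2
P(X=2 | obs) = 1/24 / 1/12 = 1/2

P(X=0) = 1/2, P(X=2) = 1/2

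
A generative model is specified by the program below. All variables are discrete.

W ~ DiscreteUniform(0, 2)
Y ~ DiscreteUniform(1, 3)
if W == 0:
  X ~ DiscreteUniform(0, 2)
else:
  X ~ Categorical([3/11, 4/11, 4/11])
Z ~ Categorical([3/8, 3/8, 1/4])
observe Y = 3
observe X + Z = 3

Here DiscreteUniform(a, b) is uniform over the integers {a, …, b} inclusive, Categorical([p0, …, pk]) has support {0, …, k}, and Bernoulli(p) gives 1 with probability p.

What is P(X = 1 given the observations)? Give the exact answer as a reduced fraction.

P(X = 1 | obs) = 2/5

Enumerate traces; 6 have nonzero weight after conditioning:
  (W=0, Y=3, X=1, Z=2) weight 1/108
  (W=0, Y=3, X=2, Z=1) weight 1/72
  (W=1, Y=3, X=1, Z=2) weight 1/99
  (W=1, Y=3, X=2, Z=1) weight 1/66
  (W=2, Y=3, X=1, Z=2) weight 1/99
  (W=2, Y=3, X=2, Z=1) weight 1/66
Group by X:
  weight(X=1) = 35/1188
  weight(X=2) = 35/792
Total weight = 35/1188 + 35/792 = 175/2376
P(X=1 | obs) = 35/1188 / 175/2376 = 2/5
P(X=2 | obs) = 35/792 / 175/2376 = 3/5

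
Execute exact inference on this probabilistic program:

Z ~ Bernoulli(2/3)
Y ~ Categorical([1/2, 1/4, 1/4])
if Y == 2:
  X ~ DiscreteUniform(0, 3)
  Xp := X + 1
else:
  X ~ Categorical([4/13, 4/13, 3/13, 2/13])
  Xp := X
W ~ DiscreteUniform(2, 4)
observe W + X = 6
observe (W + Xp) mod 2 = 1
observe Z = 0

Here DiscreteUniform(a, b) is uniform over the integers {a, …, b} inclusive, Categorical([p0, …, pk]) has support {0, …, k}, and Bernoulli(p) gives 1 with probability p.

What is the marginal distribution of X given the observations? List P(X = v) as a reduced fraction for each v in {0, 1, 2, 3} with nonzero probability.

P(X=2) = 1/2, P(X=3) = 1/2

Enumerate traces; 2 have nonzero weight after conditioning:
  (Z=0, Y=2, X=2, W=4) weight 1/144
  (Z=0, Y=2, X=3, W=3) weight 1/144
Group by X:
  weight(X=2) = 1/144
  weight(X=3) = 1/144
Total weight = 1/144 + 1/144 = 1/72
P(X=2 | obs) = 1/144 / 1/72 = 1/2
P(X=3 | obs) = 1/144 / 1/72 = 1/2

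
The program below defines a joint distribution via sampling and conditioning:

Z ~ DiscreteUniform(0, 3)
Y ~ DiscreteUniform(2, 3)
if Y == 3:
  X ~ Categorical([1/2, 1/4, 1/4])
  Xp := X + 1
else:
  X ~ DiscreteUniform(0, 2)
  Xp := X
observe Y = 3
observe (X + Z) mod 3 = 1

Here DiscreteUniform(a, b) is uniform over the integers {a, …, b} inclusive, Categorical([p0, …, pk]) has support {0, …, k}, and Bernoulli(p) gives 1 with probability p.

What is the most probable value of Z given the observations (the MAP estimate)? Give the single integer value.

argmax_v P(Z = v | obs) = 1

Enumerate traces; 4 have nonzero weight after conditioning:
  (Z=0, Y=3, X=1) weight 1/32
  (Z=1, Y=3, X=0) weight 1/16
  (Z=2, Y=3, X=2) weight 1/32
  (Z=3, Y=3, X=1) weight 1/32
Group by Z:
  weight(Z=0) = 1/32
  weight(Z=1) = 1/16
  weight(Z=2) = 1/32
  weight(Z=3) = 1/32
Total weight = 1/32 + 1/16 + 1/32 + 1/32 = 5/32
P(Z=0 | obs) = 1/32 / 5/32 = 1/5
P(Z=1 | obs) = 1/16 / 5/32 = 2/5
P(Z=2 | obs) = 1/32 / 5/32 = 1/5
P(Z=3 | obs) = 1/32 / 5/32 = 1/5
argmax = 1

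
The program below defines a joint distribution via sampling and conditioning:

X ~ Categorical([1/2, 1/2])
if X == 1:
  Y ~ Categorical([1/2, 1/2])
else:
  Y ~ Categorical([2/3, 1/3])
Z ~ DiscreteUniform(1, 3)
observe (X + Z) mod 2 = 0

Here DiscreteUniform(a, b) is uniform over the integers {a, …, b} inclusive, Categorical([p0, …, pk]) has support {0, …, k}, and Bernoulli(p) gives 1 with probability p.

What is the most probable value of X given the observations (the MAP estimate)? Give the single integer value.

Enumerate traces; 6 have nonzero weight after conditioning:
  (X=0, Y=0, Z=2) weight 1/9
  (X=0, Y=1, Z=2) weight 1/18
  (X=1, Y=0, Z=1) weight 1/12
  (X=1, Y=0, Z=3) weight 1/12
  (X=1, Y=1, Z=1) weight 1/12
  (X=1, Y=1, Z=3) weight 1/12
Group by X:
  weight(X=0) = 1/6
  weight(X=1) = 1/3
Total weight = 1/6 + 1/3 = 1/2
P(X=0 | obs) = 1/6 / 1/2 = 1/3
P(X=1 | obs) = 1/3 / 1/2 = 2/3
argmax = 1

argmax_v P(X = v | obs) = 1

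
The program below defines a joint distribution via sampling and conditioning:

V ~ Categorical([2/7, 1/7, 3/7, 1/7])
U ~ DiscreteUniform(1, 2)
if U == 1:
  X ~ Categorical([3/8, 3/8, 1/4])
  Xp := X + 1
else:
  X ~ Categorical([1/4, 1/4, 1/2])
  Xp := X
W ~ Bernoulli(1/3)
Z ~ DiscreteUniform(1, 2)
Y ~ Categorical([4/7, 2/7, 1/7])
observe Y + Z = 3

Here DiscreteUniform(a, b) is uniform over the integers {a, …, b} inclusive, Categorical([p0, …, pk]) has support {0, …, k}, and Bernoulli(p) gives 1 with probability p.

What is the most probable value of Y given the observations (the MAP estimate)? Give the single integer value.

Enumerate traces; 96 have nonzero weight after conditioning:
  (V=0, U=1, X=0, W=0, Z=1, Y=2) weight 1/392
  (V=0, U=1, X=0, W=0, Z=2, Y=1) weight 1/196
  (V=0, U=1, X=0, W=1, Z=1, Y=2) weight 1/784
  (V=0, U=1, X=0, W=1, Z=2, Y=1) weight 1/392
  (V=0, U=1, X=1, W=0, Z=1, Y=2) weight 1/392
  (V=0, U=1, X=1, W=0, Z=2, Y=1) weight 1/196
  (V=0, U=1, X=1, W=1, Z=1, Y=2) weight 1/784
  (V=0, U=1, X=1, W=1, Z=2, Y=1) weight 1/392
  … 88 more
Group by Y:
  weight(Y=1) = 1/7
  weight(Y=2) = 1/14
Total weight = 1/7 + 1/14 = 3/14
P(Y=1 | obs) = 1/7 / 3/14 = 2/3
P(Y=2 | obs) = 1/14 / 3/14 = 1/3
argmax = 1

argmax_v P(Y = v | obs) = 1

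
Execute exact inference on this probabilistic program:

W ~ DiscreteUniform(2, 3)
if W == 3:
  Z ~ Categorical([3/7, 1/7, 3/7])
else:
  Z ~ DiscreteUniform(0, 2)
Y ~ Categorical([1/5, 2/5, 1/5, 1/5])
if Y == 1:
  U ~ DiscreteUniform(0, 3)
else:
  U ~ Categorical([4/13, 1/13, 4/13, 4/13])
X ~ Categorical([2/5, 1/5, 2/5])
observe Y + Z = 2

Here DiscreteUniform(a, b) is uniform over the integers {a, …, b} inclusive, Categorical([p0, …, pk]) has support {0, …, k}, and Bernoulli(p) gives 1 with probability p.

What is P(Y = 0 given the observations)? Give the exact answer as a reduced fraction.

P(Y = 0 | obs) = 4/13

Enumerate traces; 72 have nonzero weight after conditioning:
  (W=2, Z=0, Y=2, U=0, X=0) weight 4/975
  (W=2, Z=0, Y=2, U=0, X=1) weight 2/975
  (W=2, Z=0, Y=2, U=0, X=2) weight 4/975
  (W=2, Z=0, Y=2, U=1, X=0) weight 1/975
  (W=2, Z=0, Y=2, U=1, X=1) weight 1/1950
  (W=2, Z=0, Y=2, U=1, X=2) weight 1/975
  (W=2, Z=0, Y=2, U=2, X=0) weight 4/975
  (W=2, Z=0, Y=2, U=2, X=1) weight 2/975
  (W=2, Z=1, Y=1, U=0, X=0) weight 1/150
  (W=2, Z=2, Y=0, U=0, X=0) weight 4/975
  … 62 more
Group by Y:
  weight(Y=0) = 8/105
  weight(Y=1) = 2/21
  weight(Y=2) = 8/105
Total weight = 8/105 + 2/21 + 8/105 = 26/105
P(Y=0 | obs) = 8/105 / 26/105 = 4/13
P(Y=1 | obs) = 2/21 / 26/105 = 5/13
P(Y=2 | obs) = 8/105 / 26/105 = 4/13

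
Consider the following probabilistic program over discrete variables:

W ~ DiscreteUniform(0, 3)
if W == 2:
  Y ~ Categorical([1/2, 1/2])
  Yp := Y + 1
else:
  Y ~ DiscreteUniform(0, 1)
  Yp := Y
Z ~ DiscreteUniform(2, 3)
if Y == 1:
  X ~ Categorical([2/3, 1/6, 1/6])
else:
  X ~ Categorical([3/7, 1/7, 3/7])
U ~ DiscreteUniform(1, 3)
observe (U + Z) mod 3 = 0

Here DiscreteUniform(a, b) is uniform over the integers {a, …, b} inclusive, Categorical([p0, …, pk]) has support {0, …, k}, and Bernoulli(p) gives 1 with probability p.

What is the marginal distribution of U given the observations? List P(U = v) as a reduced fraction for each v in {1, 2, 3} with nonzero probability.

Enumerate traces; 48 have nonzero weight after conditioning:
  (W=0, Y=0, Z=2, X=0, U=1) weight 1/112
  (W=0, Y=0, Z=2, X=1, U=1) weight 1/336
  (W=0, Y=0, Z=2, X=2, U=1) weight 1/112
  (W=0, Y=0, Z=3, X=0, U=3) weight 1/112
  (W=0, Y=0, Z=3, X=1, U=3) weight 1/336
  (W=0, Y=0, Z=3, X=2, U=3) weight 1/112
  (W=0, Y=1, Z=2, X=0, U=1) weight 1/72
  (W=0, Y=1, Z=2, X=1, U=1) weight 1/288
  … 40 more
Group by U:
  weight(U=1) = 1/6
  weight(U=3) = 1/6
Total weight = 1/6 + 1/6 = 1/3
P(U=1 | obs) = 1/6 / 1/3 = 1/2
P(U=3 | obs) = 1/6 / 1/3 = 1/2

P(U=1) = 1/2, P(U=3) = 1/2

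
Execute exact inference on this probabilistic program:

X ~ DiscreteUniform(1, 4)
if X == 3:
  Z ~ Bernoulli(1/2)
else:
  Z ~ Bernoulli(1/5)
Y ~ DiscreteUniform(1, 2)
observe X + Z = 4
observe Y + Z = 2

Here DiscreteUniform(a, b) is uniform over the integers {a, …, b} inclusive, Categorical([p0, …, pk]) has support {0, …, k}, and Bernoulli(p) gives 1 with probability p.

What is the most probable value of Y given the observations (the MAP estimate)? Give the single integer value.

argmax_v P(Y = v | obs) = 2

Enumerate traces; 2 have nonzero weight after conditioning:
  (X=3, Z=1, Y=1) weight 1/16
  (X=4, Z=0, Y=2) weight 1/10
Group by Y:
  weight(Y=1) = 1/16
  weight(Y=2) = 1/10
Total weight = 1/16 + 1/10 = 13/80
P(Y=1 | obs) = 1/16 / 13/80 = 5/13
P(Y=2 | obs) = 1/10 / 13/80 = 8/13
argmax = 2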